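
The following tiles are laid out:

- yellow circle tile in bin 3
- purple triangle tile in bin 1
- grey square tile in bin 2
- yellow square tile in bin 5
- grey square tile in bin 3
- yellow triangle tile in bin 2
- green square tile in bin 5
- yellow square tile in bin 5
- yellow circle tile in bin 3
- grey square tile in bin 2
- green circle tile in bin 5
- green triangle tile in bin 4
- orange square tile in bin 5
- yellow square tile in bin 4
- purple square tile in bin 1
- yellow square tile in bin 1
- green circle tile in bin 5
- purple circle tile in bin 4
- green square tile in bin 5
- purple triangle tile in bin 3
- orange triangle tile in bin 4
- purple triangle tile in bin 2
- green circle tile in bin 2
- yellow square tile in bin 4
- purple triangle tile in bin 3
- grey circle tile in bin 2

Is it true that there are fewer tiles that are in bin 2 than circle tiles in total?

tiles in bin 2: 6.
circle tiles: 7.
The claim requires 6 < 7, which holds.

True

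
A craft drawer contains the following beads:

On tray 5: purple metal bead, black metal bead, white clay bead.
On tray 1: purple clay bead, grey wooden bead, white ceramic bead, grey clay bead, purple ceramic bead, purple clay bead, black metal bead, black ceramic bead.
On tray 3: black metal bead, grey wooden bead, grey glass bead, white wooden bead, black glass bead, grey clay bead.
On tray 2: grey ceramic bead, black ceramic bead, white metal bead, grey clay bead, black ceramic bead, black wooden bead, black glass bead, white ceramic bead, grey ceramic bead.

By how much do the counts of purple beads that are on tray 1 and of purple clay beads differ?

1

purple beads on tray 1: 3. purple clay beads: 2.
|3 − 2| = 3 − 2 = 1.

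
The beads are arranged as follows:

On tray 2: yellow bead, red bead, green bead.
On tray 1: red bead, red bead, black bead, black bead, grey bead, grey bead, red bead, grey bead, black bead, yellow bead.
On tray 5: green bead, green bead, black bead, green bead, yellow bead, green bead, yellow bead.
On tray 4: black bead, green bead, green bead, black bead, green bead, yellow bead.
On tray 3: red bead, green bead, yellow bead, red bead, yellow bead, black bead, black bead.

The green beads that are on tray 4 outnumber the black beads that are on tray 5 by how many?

green beads on tray 4: 3.
black beads on tray 5: 1.
3 − 1 = 2.

2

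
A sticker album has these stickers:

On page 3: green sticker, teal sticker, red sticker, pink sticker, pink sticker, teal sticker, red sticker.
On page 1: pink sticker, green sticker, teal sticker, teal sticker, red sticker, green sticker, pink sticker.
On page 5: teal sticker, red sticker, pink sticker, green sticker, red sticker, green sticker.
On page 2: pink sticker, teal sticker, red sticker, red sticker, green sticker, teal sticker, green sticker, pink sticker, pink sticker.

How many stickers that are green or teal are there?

green: 7; teal: 7; together 7 + 7 = 14.

14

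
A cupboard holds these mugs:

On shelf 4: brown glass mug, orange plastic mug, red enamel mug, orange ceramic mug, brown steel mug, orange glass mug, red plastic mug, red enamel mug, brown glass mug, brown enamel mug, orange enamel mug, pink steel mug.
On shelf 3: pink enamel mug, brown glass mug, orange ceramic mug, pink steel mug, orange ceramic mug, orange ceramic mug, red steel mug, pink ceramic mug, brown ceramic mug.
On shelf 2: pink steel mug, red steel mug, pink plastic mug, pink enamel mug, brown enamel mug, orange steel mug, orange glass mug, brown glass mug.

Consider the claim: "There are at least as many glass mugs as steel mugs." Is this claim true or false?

There are 6 glass mugs.
There are 7 steel mugs.
The claim requires 6 ≥ 7, which does not hold.

False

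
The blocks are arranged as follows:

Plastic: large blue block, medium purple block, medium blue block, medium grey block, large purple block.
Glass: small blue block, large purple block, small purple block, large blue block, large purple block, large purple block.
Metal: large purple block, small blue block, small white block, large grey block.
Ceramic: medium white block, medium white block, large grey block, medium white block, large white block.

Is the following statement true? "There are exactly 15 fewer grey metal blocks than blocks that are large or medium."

grey metal blocks: 1.
blocks that are large or medium: 16.
The claim requires 16 − 1 (= 15) to equal 15, which holds.

True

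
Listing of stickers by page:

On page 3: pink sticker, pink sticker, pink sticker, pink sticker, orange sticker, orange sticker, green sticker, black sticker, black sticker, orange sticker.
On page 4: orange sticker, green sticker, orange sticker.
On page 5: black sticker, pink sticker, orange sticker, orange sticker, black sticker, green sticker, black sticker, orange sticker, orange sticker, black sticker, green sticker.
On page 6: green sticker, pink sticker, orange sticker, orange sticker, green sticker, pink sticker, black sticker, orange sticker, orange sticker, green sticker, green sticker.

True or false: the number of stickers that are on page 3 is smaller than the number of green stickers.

There are 10 stickers on page 3.
There are 8 green stickers.
The claim requires 10 < 8, which does not hold.

False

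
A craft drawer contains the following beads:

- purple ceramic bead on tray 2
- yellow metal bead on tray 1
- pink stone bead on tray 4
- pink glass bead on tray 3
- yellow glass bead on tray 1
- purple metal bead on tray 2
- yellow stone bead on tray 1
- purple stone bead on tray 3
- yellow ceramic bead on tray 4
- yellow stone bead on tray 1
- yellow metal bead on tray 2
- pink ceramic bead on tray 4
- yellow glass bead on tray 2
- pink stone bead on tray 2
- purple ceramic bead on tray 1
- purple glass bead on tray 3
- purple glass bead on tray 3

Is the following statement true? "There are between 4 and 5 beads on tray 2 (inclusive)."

beads on tray 2: 5.
The claim requires 4 ≤ 5 ≤ 5, which holds.

True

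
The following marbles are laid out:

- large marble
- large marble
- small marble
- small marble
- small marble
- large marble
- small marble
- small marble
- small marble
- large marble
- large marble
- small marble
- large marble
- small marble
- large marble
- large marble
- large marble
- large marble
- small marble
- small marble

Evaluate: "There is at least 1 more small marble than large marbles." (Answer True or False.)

False

There are 10 small marbles.
There are 10 large marbles.
The claim requires 10 − 10 = 0 ≥ 1, which does not hold.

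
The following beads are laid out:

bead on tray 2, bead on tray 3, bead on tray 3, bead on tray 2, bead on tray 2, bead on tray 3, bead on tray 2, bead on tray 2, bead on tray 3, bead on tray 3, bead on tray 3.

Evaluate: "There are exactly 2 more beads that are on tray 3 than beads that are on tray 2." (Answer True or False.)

False

There are 6 beads on tray 3.
There are 5 beads on tray 2.
The claim requires 6 − 5 (= 1) to equal 2, which does not hold.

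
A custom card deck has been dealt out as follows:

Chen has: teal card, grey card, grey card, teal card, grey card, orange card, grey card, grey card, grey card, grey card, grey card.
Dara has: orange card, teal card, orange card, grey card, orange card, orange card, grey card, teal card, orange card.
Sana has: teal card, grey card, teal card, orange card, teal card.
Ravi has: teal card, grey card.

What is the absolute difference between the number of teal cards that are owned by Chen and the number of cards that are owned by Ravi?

0

teal cards owned by Chen: 2. cards owned by Ravi: 2.
|2 − 2| = 2 − 2 = 0.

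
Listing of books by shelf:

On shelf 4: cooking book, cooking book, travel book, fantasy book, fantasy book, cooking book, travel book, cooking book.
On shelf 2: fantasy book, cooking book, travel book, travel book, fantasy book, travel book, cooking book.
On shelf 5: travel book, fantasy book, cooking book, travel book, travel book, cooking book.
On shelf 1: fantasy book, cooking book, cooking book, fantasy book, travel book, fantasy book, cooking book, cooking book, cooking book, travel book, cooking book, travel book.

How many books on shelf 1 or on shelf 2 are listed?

19

on shelf 1: 12; on shelf 2: 7; together 12 + 7 = 19.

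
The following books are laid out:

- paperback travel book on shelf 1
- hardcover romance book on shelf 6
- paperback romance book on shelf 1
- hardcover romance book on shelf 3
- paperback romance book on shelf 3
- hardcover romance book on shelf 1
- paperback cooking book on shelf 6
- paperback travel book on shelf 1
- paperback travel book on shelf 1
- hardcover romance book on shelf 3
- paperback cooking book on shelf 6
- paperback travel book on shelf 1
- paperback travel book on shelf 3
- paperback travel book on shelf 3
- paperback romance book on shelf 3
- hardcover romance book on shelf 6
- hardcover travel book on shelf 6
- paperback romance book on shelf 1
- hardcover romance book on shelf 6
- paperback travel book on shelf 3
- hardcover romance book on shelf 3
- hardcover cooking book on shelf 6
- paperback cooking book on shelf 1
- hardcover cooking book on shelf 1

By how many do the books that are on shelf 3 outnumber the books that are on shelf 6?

1

books on shelf 3: 8.
books on shelf 6: 7.
8 − 7 = 1.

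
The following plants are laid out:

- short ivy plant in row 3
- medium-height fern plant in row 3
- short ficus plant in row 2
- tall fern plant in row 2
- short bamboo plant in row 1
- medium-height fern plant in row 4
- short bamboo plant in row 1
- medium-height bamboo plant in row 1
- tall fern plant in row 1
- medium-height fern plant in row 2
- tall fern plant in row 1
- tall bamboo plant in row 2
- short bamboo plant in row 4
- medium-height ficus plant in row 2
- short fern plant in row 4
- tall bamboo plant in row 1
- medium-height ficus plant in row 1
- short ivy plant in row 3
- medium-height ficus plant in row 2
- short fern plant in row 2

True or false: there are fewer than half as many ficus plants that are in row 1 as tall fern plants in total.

|ficus plants in row 1| = 1.
|tall fern plants| = 3.
The claim requires 2 × 1 = 2 < 3, which holds.

True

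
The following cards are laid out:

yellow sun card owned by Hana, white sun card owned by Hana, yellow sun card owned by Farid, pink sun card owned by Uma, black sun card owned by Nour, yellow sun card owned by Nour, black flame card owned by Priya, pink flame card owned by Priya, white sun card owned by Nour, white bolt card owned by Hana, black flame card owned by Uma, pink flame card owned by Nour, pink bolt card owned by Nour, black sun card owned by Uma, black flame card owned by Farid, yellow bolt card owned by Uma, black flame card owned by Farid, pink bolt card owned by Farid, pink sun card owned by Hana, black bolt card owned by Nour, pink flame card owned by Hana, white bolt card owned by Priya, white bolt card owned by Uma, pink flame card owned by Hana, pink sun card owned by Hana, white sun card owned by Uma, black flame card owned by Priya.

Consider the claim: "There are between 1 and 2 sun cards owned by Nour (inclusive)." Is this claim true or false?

|sun cards owned by Nour| = 3.
The claim requires 1 ≤ 3 ≤ 2, which does not hold.

False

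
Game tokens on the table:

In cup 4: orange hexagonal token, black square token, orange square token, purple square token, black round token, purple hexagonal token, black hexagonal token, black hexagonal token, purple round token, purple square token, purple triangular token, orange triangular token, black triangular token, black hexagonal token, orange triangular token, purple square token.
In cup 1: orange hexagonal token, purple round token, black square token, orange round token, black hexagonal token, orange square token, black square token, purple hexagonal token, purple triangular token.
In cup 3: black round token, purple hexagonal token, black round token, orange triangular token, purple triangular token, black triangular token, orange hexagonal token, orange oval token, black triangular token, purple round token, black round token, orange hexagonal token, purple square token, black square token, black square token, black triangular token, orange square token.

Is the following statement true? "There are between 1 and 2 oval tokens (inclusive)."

True

There is 1 oval token.
The claim requires 1 ≤ 1 ≤ 2, which holds.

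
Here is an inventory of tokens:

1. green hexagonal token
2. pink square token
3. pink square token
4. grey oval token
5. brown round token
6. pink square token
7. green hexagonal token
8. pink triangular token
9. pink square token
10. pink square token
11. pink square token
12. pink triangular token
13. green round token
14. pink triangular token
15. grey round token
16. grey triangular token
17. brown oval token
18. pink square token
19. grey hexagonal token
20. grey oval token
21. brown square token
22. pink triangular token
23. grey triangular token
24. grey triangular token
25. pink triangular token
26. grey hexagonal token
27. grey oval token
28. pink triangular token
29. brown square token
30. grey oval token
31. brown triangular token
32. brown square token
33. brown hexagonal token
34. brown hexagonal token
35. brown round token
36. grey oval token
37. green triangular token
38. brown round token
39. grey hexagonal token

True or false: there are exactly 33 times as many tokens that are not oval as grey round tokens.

True

There are 33 tokens that are not oval.
There is 1 grey round token.
The claim requires 33 = 33 × 1 = 33, which holds.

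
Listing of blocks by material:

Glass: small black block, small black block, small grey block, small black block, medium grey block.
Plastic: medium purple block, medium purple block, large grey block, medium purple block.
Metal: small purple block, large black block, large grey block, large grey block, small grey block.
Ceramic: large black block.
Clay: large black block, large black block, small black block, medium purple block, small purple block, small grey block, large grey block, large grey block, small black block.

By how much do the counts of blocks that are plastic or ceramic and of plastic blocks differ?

blocks that are plastic or ceramic: 5. plastic blocks: 4.
|5 − 4| = 5 − 4 = 1.

1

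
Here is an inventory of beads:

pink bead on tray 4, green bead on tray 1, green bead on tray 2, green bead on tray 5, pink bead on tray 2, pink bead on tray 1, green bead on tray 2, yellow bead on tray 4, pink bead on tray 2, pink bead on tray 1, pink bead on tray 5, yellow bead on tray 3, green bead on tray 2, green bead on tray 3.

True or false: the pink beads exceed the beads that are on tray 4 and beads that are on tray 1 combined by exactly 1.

There are 6 pink beads.
beads on tray 4: 2; beads on tray 1: 3; combined: 2 + 3 = 5.
The claim requires 6 − 5 (= 1) to equal 1, which holds.

True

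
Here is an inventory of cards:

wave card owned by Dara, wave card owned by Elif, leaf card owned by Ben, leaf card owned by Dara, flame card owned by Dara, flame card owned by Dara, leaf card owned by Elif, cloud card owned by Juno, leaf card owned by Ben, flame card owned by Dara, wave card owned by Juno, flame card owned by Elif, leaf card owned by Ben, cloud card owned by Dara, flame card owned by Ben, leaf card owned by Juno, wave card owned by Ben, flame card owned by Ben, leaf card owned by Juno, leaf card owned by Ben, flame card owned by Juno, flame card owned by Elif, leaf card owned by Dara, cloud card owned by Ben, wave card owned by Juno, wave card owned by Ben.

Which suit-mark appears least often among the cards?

Counts by suit-mark: leaf 9, flame 8, wave 6, cloud 3.
The minimum is 3, held uniquely by cloud.

cloud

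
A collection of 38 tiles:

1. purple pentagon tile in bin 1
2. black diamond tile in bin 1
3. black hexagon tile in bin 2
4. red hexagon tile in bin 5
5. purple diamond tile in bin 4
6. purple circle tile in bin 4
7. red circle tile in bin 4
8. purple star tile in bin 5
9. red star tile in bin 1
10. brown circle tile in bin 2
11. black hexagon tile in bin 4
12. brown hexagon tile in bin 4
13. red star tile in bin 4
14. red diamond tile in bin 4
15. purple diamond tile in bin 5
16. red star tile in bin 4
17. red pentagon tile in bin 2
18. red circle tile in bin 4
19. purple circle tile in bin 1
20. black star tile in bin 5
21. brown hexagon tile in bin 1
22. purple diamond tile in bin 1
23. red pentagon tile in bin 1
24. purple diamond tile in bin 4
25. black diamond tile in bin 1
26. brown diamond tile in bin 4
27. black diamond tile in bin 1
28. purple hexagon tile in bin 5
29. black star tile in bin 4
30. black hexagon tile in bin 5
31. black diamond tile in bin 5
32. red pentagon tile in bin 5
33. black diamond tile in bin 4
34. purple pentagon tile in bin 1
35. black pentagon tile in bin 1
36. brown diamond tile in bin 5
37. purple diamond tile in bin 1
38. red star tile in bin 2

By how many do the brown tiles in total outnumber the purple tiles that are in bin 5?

2

brown tiles: 5.
purple tiles in bin 5: 3.
5 − 3 = 2.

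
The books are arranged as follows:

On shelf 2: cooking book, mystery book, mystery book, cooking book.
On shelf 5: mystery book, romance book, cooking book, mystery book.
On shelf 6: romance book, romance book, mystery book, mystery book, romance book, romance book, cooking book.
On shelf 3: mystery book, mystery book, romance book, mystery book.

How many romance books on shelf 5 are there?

1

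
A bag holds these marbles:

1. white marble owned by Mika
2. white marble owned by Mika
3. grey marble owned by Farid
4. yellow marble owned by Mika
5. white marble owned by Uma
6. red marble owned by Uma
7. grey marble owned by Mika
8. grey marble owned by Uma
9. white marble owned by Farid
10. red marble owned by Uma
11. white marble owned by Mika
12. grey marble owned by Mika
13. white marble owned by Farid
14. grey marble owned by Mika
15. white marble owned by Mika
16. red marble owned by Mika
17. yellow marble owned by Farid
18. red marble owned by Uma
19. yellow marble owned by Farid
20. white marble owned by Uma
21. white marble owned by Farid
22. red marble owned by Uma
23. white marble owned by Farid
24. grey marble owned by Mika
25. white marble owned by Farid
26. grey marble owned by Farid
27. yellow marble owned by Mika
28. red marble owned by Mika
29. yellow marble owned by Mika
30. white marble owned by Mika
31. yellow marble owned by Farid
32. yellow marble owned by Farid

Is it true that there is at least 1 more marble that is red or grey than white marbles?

True

|marbles that are red or grey| = 13.
|white marbles| = 12.
The claim requires 13 − 12 = 1 ≥ 1, which holds.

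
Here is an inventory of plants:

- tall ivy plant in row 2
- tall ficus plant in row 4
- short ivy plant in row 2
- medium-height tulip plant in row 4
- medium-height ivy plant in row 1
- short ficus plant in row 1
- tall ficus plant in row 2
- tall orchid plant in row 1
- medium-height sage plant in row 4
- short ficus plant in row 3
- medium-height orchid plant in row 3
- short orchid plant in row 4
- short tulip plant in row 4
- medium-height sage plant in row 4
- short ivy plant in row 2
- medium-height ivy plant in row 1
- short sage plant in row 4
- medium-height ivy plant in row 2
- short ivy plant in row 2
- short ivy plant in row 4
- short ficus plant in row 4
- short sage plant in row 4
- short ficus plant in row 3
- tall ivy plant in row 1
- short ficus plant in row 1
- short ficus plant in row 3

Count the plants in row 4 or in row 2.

16

in row 2: 6; in row 4: 10; together 6 + 10 = 16.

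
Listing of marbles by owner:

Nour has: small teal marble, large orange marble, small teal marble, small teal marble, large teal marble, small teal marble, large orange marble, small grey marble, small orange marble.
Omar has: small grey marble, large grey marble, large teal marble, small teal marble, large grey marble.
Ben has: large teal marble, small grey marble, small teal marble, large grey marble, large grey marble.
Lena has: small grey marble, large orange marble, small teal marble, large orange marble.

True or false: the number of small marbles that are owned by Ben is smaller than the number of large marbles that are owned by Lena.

False

small marbles owned by Ben: 2.
large marbles owned by Lena: 2.
The claim requires 2 < 2, which does not hold.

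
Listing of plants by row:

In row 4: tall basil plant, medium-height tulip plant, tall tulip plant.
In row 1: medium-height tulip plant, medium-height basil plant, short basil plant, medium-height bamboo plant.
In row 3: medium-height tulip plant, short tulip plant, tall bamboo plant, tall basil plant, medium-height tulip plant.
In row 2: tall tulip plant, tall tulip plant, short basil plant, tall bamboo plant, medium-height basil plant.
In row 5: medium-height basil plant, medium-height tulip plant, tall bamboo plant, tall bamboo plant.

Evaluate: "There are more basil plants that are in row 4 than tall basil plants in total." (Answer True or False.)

|basil plants in row 4| = 1.
|tall basil plants| = 2.
The claim requires 1 > 2, which does not hold.

False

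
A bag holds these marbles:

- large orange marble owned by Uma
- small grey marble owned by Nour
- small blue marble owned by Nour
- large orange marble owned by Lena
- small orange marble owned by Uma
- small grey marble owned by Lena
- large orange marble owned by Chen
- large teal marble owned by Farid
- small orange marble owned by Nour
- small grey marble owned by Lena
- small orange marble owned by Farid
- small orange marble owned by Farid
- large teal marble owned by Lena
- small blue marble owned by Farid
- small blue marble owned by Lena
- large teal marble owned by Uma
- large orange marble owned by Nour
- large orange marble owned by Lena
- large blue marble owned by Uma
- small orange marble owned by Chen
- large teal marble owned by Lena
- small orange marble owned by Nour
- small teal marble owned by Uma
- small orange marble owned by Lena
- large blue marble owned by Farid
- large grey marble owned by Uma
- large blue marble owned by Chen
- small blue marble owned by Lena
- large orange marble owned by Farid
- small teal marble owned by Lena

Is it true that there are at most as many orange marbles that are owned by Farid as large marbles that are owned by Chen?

orange marbles owned by Farid: 3.
large marbles owned by Chen: 2.
The claim requires 3 ≤ 2, which does not hold.

False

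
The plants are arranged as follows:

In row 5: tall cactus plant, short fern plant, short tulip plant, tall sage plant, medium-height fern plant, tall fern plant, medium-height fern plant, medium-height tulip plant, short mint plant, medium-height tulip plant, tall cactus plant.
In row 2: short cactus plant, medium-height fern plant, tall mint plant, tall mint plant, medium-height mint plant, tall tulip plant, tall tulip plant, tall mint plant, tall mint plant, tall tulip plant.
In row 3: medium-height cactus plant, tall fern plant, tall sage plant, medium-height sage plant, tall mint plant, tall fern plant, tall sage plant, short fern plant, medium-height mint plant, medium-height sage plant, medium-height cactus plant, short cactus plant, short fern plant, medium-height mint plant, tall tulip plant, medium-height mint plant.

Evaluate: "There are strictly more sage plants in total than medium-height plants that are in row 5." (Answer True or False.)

True

There are 5 sage plants.
There are 4 medium-height plants in row 5.
The claim requires 5 > 4, which holds.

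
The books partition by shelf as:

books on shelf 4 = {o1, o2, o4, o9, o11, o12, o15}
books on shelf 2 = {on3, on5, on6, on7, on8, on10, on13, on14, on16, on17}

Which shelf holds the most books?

Counts by shelf: shelf 2→10, shelf 4→7.
The maximum is 10, held uniquely by shelf 2.

shelf 2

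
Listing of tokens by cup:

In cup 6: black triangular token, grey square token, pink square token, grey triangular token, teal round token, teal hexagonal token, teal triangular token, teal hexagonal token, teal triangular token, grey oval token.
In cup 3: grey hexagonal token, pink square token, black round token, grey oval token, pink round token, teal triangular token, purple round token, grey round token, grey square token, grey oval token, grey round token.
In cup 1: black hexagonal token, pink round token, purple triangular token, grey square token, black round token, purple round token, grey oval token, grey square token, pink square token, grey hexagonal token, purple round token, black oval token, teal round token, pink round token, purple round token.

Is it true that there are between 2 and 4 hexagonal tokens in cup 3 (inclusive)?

False

There is 1 hexagonal token in cup 3.
The claim requires 2 ≤ 1 ≤ 4, which does not hold.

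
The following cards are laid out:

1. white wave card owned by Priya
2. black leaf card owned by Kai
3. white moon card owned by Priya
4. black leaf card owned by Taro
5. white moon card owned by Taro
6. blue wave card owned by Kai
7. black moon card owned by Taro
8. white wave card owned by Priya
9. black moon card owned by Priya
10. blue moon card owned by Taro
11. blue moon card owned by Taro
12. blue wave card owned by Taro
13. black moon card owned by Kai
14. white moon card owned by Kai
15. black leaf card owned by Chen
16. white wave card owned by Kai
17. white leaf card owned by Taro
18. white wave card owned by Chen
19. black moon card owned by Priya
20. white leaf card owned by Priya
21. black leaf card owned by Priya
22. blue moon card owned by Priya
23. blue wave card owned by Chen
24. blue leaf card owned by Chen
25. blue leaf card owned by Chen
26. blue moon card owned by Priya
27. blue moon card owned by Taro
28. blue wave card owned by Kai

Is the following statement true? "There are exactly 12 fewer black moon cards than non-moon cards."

True

There are 4 black moon cards.
There are 16 non-moon cards.
The claim requires 16 − 4 (= 12) to equal 12, which holds.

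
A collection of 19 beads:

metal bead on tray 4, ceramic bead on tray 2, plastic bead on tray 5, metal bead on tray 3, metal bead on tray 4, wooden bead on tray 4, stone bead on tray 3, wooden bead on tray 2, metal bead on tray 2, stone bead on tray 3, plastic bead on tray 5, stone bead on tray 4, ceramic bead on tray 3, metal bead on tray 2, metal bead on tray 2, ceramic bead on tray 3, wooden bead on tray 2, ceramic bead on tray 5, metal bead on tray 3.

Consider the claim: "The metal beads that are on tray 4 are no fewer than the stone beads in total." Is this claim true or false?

False

|metal beads on tray 4| = 2.
|stone beads| = 3.
The claim requires 2 ≥ 3, which does not hold.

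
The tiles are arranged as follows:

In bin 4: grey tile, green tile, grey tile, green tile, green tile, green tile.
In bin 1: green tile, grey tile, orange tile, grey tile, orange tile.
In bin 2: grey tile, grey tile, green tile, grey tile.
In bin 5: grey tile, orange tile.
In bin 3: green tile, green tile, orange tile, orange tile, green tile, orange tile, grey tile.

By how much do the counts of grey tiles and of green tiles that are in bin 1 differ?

8

grey tiles: 9. green tiles in bin 1: 1.
|9 − 1| = 9 − 1 = 8.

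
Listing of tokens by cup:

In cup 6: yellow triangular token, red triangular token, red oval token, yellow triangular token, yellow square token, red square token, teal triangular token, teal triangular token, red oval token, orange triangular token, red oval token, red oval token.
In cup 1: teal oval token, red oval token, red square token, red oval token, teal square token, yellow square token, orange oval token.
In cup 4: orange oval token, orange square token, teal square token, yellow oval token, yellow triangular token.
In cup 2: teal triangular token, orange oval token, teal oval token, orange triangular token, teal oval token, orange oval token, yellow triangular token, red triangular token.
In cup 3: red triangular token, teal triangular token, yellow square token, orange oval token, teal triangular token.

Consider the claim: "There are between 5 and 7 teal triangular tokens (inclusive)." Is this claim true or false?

True

teal triangular tokens: 5.
The claim requires 5 ≤ 5 ≤ 7, which holds.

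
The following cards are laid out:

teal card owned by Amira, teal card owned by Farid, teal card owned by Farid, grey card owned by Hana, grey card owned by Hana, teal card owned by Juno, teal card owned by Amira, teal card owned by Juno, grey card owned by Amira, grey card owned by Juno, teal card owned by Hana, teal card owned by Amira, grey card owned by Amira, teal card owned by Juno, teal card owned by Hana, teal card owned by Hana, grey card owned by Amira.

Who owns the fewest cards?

Farid

Counts by player: Amira→6, Hana→5, Juno→4, Farid→2.
The minimum is 2, held uniquely by Farid.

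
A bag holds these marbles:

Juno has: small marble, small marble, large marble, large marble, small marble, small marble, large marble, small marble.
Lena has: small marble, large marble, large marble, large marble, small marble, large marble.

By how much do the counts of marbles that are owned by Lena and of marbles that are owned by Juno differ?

2

marbles owned by Lena: 6. marbles owned by Juno: 8.
|6 − 8| = 8 − 6 = 2.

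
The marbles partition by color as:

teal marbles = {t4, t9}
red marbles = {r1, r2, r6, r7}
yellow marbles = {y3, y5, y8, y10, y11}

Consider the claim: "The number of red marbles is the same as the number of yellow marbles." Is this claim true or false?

False

There are 4 red marbles.
There are 5 yellow marbles.
The claim requires 4 = 5, which does not hold.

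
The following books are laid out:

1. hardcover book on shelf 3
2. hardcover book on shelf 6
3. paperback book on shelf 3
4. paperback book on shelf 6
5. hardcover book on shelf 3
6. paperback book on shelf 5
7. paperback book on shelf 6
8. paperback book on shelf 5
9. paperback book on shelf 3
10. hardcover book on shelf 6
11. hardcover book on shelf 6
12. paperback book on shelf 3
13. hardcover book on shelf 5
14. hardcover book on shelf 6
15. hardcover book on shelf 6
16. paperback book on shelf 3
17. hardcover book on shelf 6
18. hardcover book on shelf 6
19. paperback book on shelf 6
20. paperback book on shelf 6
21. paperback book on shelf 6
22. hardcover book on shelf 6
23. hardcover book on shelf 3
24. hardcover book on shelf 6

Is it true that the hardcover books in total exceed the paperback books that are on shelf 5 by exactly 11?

True

|hardcover books| = 13.
|paperback books on shelf 5| = 2.
The claim requires 13 − 2 (= 11) to equal 11, which holds.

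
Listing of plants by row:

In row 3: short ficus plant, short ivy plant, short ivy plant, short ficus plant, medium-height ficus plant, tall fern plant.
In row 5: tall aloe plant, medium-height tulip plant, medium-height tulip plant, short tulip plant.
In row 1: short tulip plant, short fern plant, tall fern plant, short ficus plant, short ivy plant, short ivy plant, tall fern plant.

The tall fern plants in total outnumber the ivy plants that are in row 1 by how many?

tall fern plants: 3.
ivy plants in row 1: 2.
3 − 2 = 1.

1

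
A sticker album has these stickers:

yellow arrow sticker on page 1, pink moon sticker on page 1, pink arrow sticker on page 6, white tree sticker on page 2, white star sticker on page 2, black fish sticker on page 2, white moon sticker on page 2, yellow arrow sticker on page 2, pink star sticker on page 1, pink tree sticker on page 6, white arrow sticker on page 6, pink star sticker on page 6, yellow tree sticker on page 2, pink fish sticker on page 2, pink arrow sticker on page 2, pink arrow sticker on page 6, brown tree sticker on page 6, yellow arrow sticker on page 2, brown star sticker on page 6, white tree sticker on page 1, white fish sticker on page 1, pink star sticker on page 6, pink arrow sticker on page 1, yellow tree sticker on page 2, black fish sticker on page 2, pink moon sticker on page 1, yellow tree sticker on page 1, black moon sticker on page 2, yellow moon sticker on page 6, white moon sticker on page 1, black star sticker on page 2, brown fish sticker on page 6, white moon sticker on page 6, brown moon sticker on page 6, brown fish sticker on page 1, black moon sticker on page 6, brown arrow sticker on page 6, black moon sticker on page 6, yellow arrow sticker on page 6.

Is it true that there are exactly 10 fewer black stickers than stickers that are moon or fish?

True

|black stickers| = 6.
|stickers that are moon or fish| = 16.
The claim requires 16 − 6 (= 10) to equal 10, which holds.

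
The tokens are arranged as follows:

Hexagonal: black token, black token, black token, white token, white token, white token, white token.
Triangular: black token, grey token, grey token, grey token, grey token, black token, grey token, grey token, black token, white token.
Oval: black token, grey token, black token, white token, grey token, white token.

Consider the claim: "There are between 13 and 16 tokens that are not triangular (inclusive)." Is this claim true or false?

True

tokens that are not triangular: 13.
The claim requires 13 ≤ 13 ≤ 16, which holds.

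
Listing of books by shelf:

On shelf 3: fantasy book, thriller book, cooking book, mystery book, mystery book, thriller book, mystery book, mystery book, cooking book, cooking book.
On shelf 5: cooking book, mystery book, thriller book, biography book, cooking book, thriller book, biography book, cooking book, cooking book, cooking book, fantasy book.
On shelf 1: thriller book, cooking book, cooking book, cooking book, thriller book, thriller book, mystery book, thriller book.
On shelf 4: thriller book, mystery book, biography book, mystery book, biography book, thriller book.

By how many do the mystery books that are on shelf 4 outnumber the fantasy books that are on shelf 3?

1

mystery books on shelf 4: 2.
fantasy books on shelf 3: 1.
2 − 1 = 1.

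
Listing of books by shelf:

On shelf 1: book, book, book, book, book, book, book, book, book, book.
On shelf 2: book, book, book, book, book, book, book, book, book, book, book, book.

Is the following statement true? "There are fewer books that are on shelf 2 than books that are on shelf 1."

books on shelf 2: 12.
books on shelf 1: 10.
The claim requires 12 < 10, which does not hold.

False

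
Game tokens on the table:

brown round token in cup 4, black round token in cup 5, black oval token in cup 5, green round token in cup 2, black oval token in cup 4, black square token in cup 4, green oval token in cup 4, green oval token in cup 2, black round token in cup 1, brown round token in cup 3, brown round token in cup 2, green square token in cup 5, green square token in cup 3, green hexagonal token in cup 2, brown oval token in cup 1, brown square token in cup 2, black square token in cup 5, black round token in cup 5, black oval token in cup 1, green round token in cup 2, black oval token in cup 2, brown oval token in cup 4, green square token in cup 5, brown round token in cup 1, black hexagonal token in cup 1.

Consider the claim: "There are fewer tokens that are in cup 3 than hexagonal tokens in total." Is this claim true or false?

|tokens in cup 3| = 2.
|hexagonal tokens| = 2.
The claim requires 2 < 2, which does not hold.

False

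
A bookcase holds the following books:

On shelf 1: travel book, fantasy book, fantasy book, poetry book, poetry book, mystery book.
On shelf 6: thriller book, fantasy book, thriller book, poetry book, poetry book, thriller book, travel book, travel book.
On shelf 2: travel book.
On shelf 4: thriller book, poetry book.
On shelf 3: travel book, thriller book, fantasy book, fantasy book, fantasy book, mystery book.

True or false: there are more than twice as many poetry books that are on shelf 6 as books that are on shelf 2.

poetry books on shelf 6: 2.
books on shelf 2: 1.
The claim requires 2 > 2 × 1 = 2, which does not hold.

False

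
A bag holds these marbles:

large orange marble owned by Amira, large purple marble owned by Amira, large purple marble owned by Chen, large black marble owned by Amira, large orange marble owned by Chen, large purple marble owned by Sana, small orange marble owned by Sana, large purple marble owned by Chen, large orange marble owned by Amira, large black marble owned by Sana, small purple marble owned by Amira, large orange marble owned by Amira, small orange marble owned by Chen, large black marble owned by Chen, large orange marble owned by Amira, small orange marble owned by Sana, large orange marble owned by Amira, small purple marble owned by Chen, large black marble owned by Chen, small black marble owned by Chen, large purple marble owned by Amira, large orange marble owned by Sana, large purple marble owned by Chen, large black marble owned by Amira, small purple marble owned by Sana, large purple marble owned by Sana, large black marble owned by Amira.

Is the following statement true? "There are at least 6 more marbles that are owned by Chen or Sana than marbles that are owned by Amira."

marbles owned by Chen or Sana: 16.
marbles owned by Amira: 11.
The claim requires 16 − 11 = 5 ≥ 6, which does not hold.

False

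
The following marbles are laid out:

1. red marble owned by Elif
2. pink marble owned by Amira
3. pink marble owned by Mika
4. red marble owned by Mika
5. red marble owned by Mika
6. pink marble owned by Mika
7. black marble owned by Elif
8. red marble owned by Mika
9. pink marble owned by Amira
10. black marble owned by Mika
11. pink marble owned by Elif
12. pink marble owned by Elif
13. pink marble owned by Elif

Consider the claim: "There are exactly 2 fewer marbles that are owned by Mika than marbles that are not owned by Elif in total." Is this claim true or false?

Count of marbles owned by Mika: 6.
Count of marbles that are not owned by Elif: 8.
The claim requires 8 − 6 (= 2) to equal 2, which holds.

True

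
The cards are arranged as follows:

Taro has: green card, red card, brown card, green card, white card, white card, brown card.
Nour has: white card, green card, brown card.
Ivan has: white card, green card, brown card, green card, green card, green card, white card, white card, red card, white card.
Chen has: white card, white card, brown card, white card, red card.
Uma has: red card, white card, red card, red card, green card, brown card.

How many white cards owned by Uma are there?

1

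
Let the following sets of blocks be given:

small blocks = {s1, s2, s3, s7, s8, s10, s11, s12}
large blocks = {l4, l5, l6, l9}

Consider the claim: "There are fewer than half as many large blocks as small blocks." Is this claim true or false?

There are 4 large blocks.
There are 8 small blocks.
The claim requires 2 × 4 = 8 < 8, which does not hold.

False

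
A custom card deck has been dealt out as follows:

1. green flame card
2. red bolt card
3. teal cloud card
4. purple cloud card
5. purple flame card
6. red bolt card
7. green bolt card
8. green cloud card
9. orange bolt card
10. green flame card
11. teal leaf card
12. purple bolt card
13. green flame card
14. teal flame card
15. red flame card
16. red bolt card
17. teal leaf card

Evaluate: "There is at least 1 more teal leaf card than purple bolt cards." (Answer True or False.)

True

There are 2 teal leaf cards.
There is 1 purple bolt card.
The claim requires 2 − 1 = 1 ≥ 1, which holds.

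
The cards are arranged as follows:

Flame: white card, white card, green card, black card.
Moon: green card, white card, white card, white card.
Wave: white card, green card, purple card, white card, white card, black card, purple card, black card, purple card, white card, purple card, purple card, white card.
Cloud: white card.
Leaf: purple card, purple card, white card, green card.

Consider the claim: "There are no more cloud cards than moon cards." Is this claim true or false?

There is 1 cloud card.
There are 4 moon cards.
The claim requires 1 ≤ 4, which holds.

True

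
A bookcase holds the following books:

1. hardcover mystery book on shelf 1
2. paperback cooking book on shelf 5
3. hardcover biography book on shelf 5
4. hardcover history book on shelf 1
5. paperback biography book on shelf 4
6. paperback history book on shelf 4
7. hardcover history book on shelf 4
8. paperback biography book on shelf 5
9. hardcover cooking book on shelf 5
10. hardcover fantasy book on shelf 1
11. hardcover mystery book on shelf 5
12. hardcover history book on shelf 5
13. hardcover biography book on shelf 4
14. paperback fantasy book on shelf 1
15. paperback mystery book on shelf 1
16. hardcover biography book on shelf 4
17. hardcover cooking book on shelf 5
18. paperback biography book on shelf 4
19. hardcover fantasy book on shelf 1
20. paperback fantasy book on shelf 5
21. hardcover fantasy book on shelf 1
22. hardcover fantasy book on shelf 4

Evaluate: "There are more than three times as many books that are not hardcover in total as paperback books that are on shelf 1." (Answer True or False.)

There are 8 books that are not hardcover.
There are 2 paperback books on shelf 1.
The claim requires 8 > 3 × 2 = 6, which holds.

True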